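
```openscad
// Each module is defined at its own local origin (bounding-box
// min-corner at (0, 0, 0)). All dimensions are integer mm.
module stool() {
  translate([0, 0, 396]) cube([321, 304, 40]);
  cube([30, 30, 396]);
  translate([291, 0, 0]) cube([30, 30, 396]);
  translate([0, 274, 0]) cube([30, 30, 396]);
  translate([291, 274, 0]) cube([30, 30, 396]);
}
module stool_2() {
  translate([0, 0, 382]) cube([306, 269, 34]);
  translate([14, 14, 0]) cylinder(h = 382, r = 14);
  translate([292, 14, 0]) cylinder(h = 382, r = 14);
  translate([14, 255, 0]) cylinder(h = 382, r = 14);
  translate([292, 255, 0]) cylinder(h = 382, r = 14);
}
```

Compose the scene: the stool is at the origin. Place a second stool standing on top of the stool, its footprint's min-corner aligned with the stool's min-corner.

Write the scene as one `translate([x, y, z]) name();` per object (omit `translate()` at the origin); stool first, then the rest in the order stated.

stool();
translate([0, 0, 436]) stool_2();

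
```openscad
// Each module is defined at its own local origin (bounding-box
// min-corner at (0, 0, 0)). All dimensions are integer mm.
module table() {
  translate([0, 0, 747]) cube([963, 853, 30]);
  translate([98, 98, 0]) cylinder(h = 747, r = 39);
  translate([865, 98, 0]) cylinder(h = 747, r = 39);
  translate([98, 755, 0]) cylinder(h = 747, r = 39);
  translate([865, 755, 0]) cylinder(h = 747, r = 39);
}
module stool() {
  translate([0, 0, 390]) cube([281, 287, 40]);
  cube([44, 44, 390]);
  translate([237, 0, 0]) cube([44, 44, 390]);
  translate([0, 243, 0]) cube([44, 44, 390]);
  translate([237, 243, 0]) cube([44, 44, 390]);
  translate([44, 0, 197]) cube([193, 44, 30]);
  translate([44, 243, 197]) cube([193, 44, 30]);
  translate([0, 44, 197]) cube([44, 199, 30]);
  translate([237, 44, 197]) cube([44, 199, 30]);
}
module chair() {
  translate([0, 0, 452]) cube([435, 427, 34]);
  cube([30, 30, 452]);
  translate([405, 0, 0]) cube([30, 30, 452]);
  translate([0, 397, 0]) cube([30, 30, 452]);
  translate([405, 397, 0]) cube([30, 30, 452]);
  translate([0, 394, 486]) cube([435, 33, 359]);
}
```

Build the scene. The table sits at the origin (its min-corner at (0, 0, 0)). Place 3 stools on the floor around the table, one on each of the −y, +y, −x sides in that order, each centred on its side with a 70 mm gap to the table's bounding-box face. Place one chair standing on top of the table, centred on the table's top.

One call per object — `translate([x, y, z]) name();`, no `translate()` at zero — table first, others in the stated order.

table();
translate([341, -357, 0]) stool();
translate([341, 923, 0]) stool();
translate([-351, 283, 0]) stool();
translate([264, 213, 777]) chair();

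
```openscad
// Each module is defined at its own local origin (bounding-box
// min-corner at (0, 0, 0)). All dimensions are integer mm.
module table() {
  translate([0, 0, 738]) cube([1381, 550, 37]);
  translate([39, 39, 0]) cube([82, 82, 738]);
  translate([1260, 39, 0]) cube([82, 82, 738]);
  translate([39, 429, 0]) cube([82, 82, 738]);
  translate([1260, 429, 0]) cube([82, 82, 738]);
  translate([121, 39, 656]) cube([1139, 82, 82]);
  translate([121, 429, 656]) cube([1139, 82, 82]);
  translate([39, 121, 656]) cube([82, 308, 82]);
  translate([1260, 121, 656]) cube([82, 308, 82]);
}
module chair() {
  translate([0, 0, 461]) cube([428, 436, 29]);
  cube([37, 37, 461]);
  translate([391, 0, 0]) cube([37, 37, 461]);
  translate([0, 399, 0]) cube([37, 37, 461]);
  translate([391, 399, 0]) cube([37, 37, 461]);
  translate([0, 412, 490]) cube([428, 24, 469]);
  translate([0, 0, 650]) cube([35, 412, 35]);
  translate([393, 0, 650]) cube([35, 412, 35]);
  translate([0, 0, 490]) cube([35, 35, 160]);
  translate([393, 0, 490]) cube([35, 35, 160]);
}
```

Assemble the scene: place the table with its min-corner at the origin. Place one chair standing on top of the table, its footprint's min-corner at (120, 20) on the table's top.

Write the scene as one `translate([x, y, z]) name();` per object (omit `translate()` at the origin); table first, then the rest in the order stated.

table();
translate([120, 20, 775]) chair();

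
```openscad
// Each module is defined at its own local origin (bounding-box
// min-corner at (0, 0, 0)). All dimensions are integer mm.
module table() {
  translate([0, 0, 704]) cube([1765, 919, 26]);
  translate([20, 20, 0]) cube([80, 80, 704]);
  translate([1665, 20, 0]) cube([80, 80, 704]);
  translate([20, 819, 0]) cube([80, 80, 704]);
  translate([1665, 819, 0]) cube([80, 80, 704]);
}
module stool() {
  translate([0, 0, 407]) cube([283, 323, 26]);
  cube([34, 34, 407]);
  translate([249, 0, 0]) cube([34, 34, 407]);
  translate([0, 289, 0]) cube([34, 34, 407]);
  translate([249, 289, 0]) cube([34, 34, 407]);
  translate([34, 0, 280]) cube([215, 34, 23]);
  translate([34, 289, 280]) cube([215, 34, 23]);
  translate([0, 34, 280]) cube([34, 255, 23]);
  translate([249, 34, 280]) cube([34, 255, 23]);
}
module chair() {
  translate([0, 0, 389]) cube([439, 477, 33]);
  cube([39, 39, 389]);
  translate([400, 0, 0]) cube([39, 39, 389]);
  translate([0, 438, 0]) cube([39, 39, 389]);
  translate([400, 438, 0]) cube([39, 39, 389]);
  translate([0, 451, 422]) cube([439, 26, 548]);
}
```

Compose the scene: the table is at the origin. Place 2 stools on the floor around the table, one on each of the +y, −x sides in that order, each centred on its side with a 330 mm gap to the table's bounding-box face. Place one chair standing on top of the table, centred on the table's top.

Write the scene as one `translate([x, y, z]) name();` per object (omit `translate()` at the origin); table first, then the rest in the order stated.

table();
translate([741, 1249, 0]) stool();
translate([-613, 298, 0]) stool();
translate([663, 221, 730]) chair();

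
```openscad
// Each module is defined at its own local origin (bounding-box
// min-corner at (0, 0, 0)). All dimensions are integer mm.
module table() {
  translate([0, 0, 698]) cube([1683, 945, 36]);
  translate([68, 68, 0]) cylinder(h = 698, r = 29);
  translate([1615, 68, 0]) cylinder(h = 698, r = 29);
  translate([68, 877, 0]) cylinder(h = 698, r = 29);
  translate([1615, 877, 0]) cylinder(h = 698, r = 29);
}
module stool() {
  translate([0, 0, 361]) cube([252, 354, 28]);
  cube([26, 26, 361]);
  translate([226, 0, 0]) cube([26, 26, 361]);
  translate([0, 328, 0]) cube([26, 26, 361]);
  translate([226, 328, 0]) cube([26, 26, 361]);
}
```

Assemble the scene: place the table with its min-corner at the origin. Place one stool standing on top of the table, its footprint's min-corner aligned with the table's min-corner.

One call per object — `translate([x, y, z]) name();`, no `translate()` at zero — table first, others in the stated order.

table();
translate([0, 0, 734]) stool();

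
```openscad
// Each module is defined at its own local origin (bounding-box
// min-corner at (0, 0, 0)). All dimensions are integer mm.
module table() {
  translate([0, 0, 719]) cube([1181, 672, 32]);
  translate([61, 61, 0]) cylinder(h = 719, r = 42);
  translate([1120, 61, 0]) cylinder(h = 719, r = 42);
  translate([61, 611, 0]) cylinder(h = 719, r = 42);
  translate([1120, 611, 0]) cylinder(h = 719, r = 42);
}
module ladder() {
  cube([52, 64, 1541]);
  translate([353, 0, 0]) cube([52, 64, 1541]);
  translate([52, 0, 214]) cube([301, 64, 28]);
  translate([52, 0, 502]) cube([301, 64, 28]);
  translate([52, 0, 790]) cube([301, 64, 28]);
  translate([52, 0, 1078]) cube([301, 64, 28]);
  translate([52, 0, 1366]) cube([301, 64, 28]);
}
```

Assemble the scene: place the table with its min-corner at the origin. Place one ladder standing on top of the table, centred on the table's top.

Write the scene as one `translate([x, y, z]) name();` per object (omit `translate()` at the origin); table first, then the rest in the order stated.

table();
translate([388, 304, 751]) ladder();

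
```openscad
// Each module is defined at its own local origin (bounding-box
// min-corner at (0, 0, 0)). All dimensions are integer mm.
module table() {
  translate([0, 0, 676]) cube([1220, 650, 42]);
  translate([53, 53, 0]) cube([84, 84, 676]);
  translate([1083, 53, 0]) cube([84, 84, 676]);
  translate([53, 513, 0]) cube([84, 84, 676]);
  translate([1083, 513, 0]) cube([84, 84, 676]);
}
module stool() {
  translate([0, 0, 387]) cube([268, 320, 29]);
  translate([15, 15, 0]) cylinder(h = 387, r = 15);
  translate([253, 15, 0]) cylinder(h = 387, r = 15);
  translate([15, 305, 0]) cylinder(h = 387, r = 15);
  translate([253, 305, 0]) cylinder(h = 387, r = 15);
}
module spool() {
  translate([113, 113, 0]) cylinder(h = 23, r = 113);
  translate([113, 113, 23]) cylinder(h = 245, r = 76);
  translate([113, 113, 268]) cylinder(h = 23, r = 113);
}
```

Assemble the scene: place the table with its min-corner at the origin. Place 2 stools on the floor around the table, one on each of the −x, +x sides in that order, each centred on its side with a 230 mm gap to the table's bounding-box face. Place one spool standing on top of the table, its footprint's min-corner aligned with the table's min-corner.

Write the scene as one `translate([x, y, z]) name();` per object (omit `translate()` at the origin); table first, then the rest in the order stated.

table();
translate([-498, 165, 0]) stool();
translate([1450, 165, 0]) stool();
translate([0, 0, 718]) spool();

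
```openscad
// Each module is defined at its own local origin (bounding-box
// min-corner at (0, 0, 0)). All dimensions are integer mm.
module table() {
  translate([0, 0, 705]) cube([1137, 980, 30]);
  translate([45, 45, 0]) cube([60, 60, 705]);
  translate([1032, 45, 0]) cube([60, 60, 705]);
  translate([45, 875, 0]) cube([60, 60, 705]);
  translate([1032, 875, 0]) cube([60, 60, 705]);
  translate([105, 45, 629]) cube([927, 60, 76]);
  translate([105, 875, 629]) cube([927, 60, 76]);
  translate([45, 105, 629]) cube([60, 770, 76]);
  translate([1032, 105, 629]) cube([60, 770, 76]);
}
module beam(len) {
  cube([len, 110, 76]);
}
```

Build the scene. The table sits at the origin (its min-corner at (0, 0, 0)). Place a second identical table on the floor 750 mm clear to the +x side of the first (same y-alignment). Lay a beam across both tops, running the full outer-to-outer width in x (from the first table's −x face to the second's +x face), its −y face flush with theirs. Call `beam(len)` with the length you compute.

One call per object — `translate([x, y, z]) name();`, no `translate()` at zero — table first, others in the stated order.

table();
translate([1887, 0, 0]) table();
translate([0, 0, 735]) beam(3024);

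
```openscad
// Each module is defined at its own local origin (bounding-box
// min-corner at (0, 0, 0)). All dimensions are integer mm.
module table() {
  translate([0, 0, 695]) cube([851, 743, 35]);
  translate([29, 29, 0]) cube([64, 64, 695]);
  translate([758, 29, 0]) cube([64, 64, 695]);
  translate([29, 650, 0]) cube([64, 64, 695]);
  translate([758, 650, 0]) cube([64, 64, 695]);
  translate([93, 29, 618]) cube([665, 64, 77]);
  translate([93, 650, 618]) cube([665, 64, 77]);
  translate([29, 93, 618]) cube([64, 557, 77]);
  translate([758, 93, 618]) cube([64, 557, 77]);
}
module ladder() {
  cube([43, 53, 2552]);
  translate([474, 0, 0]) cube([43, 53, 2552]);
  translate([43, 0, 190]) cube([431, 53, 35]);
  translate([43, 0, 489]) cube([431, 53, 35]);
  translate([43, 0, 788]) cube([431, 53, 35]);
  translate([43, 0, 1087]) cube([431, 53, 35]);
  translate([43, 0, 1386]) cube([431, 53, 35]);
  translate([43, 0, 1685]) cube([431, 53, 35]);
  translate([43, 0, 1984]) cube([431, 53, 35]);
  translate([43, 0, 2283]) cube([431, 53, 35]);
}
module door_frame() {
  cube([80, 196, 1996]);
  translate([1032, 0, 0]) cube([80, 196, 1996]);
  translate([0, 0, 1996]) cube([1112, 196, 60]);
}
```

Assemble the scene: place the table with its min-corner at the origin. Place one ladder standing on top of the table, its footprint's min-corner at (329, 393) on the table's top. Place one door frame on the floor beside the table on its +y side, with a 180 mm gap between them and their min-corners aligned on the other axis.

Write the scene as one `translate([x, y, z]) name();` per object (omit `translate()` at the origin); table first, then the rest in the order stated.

table();
translate([329, 393, 730]) ladder();
translate([0, 923, 0]) door_frame();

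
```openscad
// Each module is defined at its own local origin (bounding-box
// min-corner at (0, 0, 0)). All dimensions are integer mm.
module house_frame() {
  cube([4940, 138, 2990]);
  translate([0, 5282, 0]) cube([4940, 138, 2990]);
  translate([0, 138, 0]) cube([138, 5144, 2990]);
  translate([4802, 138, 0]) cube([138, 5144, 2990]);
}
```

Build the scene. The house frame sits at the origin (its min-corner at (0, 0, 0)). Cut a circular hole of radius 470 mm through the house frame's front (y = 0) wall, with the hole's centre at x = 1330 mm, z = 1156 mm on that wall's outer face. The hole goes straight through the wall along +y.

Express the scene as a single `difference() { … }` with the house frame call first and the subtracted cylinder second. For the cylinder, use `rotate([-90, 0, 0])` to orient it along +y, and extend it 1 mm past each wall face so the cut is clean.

difference() {
  house_frame();
  translate([1330, -1, 1156]) rotate([-90, 0, 0]) cylinder(h = 140, r = 470);
}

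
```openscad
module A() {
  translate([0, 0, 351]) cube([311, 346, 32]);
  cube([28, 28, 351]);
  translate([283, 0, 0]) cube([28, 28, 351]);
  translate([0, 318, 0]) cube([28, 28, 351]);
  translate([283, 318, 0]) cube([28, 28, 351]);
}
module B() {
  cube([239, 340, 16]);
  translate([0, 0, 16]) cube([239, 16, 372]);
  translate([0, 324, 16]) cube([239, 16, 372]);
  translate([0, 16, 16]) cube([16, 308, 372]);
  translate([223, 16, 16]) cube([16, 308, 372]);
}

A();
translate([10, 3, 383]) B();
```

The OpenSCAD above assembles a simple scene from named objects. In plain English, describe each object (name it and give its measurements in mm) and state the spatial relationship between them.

A is a simple wooden stool: a rectangular seat 311 mm (x) by 346 mm (y), 32 mm thick, top face at z = 383 mm, on four square legs, each 28×28 mm in cross-section. The legs rest on z = 0, each flush with a corner of the seat.

B is an open-topped rectangular box: outside dimensions 239×340×388 mm, with a uniform wall and base thickness of 16 mm. The base is a full 239×340 slab on the floor; four walls sit on top of the base. The front and back walls (the −y and +y sides) span the full width; the two side walls fit between them.

The open box is on top of the stool.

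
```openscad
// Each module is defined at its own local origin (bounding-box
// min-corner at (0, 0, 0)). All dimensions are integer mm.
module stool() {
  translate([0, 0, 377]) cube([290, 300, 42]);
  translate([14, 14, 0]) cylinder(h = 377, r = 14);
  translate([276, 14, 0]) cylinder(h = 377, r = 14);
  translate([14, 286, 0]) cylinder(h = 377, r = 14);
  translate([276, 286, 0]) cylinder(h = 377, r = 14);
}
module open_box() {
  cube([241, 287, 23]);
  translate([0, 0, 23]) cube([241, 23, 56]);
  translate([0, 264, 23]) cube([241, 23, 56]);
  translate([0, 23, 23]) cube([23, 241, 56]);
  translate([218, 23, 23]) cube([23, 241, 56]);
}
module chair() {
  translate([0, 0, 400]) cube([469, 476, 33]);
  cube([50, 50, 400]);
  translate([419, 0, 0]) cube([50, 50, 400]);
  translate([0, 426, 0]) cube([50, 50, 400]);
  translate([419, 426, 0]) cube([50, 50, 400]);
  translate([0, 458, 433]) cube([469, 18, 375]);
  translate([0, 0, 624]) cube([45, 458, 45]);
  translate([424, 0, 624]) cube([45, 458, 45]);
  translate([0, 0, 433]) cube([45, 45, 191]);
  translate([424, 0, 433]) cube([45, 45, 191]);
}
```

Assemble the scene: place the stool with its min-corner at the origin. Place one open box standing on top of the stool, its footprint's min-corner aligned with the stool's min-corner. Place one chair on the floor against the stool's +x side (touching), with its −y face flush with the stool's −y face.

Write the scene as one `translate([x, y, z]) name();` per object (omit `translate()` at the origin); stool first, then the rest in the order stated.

stool();
translate([0, 0, 419]) open_box();
translate([290, 0, 0]) chair();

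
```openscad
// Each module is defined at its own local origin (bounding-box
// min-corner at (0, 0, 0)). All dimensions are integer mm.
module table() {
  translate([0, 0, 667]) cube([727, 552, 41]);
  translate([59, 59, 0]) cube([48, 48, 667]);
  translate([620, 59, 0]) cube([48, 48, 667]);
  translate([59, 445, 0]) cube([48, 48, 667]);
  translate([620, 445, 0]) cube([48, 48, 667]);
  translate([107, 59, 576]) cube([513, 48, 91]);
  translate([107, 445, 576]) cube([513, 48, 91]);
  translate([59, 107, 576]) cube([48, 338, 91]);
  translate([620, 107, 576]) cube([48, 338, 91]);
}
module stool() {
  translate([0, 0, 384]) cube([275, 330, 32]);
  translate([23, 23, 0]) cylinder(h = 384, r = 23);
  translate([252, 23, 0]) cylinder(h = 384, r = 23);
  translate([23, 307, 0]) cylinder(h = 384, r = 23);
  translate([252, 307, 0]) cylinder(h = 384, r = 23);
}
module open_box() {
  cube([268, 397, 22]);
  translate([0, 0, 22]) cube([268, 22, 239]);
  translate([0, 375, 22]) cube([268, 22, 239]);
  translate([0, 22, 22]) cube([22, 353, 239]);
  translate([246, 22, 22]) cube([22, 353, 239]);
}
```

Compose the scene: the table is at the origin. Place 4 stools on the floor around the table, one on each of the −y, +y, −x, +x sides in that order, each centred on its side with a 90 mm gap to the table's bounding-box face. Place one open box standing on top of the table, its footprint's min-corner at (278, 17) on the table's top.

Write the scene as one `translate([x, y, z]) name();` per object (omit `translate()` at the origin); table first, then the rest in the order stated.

table();
translate([226, -420, 0]) stool();
translate([226, 642, 0]) stool();
translate([-365, 111, 0]) stool();
translate([817, 111, 0]) stool();
translate([278, 17, 708]) open_box();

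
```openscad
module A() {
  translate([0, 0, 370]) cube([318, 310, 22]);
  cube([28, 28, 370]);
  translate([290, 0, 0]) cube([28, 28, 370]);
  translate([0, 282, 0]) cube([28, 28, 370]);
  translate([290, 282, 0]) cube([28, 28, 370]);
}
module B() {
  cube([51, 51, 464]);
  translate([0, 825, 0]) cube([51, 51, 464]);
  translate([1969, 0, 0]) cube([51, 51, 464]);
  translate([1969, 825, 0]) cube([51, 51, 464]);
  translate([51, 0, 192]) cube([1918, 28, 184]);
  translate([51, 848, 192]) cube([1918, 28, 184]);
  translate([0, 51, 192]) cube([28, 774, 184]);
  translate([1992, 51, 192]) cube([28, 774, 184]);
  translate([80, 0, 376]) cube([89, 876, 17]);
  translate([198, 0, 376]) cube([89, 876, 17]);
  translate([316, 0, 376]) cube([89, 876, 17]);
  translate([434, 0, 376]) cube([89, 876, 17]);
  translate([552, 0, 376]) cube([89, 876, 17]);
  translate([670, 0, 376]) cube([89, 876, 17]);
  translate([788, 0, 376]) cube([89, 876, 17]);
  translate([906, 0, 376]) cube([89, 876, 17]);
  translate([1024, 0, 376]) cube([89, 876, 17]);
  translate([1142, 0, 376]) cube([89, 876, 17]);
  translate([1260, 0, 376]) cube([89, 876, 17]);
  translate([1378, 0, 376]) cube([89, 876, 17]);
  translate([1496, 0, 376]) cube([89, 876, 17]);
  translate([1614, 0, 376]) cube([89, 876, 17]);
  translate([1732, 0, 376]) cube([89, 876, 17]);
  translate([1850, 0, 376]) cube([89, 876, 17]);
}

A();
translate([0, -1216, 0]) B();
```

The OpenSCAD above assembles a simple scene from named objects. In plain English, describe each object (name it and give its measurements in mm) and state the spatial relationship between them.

A is a four-legged stool. The seat is a 318×310×22 mm slab whose top surface is at z = 392 mm; four square legs, each 28×28 mm in cross-section, run from the floor (z = 0) to the underside of the seat, each flush with a corner of the seat.

B is a bed frame 2020 mm long (x) by 876 mm wide (y). Four 51×51 mm corner posts, 464 mm tall, at the corners of the footprint. Four rails of 28 mm thickness and 184 mm height run between adjacent posts with their undersides at z = 192 mm, their outer faces flush with the outside of the frame (the two x-running rails run between the posts' inner faces; the two y-running rails run between the posts' inner faces). 16 slats, each 89 mm wide (x) and 17 mm thick, lie across the top of the two x-running rails, running the full 876 mm width of the frame in y; the slats are evenly spaced along x between the inner faces of the end posts with equal gaps (rounded down to the nearest mm) at the −x end and between each pair — any rounding remainder accumulates at the +x end.

The bed frame is on the floor beside the stool on its −y side.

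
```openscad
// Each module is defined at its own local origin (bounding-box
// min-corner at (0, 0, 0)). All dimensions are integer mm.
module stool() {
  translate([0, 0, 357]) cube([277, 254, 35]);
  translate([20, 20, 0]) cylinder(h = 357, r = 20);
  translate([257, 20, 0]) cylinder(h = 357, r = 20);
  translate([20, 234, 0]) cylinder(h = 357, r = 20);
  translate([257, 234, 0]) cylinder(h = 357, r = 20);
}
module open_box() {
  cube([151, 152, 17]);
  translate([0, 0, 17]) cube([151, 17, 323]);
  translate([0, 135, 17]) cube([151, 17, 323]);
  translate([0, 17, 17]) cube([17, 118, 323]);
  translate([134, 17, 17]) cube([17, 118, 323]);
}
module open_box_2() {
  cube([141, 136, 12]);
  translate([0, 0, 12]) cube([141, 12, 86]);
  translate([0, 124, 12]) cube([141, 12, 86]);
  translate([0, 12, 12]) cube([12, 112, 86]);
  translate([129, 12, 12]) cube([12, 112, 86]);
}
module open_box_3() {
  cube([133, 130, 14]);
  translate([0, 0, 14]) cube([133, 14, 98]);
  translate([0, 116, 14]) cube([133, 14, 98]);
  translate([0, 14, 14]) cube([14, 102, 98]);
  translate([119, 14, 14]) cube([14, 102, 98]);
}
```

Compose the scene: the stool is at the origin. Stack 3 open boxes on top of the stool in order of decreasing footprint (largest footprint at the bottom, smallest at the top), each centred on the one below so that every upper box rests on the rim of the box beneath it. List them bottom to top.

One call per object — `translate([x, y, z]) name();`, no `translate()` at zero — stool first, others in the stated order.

stool();
translate([63, 51, 392]) open_box();
translate([68, 59, 732]) open_box_2();
translate([72, 62, 830]) open_box_3();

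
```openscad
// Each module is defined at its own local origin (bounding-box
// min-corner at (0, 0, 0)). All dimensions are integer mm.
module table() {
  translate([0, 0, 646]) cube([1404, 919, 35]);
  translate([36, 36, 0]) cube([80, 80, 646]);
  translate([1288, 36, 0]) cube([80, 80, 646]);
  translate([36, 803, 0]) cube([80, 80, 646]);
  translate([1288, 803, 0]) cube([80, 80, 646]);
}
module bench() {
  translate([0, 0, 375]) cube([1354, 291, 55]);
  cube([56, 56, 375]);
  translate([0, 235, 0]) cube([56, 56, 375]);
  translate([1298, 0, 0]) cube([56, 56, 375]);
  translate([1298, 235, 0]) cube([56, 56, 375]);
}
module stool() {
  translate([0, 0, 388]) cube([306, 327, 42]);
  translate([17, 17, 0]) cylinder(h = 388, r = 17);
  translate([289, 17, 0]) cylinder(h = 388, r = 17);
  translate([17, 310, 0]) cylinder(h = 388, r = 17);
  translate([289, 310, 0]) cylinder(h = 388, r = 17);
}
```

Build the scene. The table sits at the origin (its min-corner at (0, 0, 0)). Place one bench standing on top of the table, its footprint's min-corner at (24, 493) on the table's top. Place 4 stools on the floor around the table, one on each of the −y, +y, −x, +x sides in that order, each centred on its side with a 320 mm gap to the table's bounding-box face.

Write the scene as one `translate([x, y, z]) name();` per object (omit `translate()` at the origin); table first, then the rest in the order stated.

table();
translate([24, 493, 681]) bench();
translate([549, -647, 0]) stool();
translate([549, 1239, 0]) stool();
translate([-626, 296, 0]) stool();
translate([1724, 296, 0]) stool();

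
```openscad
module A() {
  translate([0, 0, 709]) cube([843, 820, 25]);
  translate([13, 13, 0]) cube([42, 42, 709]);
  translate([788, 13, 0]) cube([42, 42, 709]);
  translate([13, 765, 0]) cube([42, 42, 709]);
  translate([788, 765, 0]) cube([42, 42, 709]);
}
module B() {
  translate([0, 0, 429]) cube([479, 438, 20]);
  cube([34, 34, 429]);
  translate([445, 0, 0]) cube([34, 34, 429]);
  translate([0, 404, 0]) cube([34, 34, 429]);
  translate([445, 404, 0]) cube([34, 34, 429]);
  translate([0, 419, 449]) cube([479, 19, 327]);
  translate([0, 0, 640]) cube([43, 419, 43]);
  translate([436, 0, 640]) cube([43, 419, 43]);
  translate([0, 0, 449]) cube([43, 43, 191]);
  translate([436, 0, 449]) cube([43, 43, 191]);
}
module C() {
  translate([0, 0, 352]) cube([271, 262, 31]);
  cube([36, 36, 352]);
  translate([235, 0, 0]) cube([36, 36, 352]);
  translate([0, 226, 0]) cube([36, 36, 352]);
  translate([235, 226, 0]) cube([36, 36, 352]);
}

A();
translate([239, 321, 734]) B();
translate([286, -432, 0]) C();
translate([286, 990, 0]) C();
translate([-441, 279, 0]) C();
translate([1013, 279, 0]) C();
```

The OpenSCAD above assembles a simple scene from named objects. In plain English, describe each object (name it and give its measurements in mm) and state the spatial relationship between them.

A is a table: top 843 mm (x) × 820 mm (y), 25 mm thick, upper face at z = 734 mm, on four 42×42 mm square legs, each inset 13 mm from the nearest pair of top edges, running from z = 0 to the bottom of the top.

B is a chair. The seat is a 479×438×20 mm slab with its top at z = 449 mm, on four 34×34 mm corner legs (flush with the seat edges, standing on z = 0). A flat backrest 19 mm thick, 327 mm tall, spans the full seat width and rises from the seat top along its +y edge, rear face flush with the rear of the seat. Two armrests of 43×43 mm section run along each side from the seat's front edge to the front of the backrest, top faces 234 mm above the seat top and outer faces flush with the seat's x-edges; a 43×43 mm post under the front of each armrest stands on the seat at the front corner.

C is a four-legged stool. The seat is 271×262 mm, 31 mm thick, top at z = 383 mm. It stands on four square legs, each 36×36 mm in cross-section, from z = 0 to the seat underside, each flush with a corner of the seat.

The chair is on top of the table. Four stools sit around the table at the −y, +y, −x, +x sides.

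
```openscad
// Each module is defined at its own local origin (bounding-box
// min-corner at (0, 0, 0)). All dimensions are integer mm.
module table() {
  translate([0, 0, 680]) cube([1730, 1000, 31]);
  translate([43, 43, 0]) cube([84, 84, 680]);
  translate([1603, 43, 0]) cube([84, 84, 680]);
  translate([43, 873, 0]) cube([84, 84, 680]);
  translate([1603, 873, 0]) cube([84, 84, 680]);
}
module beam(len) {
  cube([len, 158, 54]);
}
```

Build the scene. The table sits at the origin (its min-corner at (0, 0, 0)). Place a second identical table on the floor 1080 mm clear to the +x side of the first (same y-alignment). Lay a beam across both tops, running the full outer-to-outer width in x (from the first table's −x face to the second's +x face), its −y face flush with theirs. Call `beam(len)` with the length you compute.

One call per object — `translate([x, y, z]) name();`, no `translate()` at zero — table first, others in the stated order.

table();
translate([2810, 0, 0]) table();
translate([0, 0, 711]) beam(4540);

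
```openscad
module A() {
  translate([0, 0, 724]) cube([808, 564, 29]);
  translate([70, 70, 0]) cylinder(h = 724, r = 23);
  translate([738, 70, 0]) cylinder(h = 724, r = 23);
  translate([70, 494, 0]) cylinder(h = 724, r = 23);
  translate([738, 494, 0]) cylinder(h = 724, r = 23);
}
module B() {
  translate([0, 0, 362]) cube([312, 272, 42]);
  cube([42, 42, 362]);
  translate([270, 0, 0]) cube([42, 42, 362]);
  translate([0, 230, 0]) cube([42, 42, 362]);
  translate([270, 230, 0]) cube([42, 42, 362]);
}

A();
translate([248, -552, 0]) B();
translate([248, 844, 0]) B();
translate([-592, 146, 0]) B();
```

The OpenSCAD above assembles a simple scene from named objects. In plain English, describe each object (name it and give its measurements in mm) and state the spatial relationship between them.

A is a rectangular dining table. The top is 808×564×29 mm with its upper surface at z = 753 mm. It stands on four round legs of 46 mm diameter, each leg's bounding box inset 47 mm from the nearest pair of top edges, running from the floor to the underside of the top.

B is a four-legged stool. The seat is a 312×272×42 mm slab whose top surface is at z = 404 mm; four square legs, each 42×42 mm in cross-section, run from the floor (z = 0) to the underside of the seat, each flush with a corner of the seat.

Three stools sit around the table at the −y, +y, −x sides.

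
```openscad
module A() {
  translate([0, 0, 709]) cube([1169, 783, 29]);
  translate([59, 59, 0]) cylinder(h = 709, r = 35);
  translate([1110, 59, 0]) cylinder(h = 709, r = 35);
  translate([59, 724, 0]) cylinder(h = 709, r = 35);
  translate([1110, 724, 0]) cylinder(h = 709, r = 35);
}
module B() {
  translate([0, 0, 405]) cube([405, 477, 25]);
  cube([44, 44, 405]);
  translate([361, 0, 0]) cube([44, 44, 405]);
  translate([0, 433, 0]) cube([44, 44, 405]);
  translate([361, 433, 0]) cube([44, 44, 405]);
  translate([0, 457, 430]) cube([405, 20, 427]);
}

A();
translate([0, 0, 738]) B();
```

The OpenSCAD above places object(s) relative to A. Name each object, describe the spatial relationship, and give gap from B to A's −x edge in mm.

A is a table. B is a chair. The chair is on top of the table. The gap from the chair to the table's −x edge is 0 mm.

The chair's min-x is at 0; the table's min-x is 0; gap = 0 mm.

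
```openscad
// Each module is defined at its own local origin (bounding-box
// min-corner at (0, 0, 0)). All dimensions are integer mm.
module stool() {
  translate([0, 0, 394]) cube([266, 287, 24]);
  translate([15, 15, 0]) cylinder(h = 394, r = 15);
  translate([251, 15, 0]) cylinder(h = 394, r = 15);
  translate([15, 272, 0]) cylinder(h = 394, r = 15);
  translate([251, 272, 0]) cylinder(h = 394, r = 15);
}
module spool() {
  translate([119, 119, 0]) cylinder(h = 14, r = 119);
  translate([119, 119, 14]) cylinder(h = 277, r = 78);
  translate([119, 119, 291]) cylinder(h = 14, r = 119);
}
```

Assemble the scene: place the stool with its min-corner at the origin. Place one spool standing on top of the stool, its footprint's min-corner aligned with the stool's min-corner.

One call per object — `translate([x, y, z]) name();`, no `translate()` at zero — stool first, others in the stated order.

stool();
translate([0, 0, 418]) spool();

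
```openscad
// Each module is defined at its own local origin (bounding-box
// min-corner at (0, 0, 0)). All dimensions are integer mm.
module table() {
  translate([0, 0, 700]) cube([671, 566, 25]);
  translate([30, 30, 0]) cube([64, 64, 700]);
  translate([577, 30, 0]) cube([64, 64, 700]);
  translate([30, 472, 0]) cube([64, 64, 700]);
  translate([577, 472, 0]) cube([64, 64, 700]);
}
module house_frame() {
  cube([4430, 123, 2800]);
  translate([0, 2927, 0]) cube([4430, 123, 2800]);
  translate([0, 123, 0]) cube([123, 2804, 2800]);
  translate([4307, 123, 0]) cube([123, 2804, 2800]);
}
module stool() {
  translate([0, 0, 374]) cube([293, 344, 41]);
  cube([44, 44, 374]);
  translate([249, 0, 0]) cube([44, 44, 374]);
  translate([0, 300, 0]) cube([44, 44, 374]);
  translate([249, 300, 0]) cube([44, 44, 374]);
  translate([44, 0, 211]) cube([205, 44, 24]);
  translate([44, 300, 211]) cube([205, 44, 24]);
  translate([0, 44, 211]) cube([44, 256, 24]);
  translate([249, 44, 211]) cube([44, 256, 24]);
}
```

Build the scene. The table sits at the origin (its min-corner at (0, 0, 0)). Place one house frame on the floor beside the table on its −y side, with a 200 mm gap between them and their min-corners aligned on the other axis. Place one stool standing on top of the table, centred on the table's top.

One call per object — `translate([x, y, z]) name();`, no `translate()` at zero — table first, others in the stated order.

table();
translate([0, -3250, 0]) house_frame();
translate([189, 111, 725]) stool();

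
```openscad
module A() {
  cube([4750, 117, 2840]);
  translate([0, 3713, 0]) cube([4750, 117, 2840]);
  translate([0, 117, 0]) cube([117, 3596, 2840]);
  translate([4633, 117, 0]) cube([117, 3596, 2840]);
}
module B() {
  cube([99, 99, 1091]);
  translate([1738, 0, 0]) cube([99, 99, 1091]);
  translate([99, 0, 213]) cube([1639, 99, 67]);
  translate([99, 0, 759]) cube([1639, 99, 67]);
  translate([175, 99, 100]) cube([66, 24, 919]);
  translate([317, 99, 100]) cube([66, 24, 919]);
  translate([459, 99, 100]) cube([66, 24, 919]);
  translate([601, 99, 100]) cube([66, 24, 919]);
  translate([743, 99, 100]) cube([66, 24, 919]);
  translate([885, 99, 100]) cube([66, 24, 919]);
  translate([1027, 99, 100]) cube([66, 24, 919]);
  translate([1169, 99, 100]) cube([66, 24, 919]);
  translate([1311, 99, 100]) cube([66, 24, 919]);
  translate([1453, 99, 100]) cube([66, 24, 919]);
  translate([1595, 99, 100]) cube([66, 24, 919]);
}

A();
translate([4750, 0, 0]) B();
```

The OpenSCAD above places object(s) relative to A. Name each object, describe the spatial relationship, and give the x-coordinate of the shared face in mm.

A is a house frame. B is a fence section. The fence section is against the house frame's +x side, with their −y faces flush. The x-coordinate of the shared face is 4750 mm.

The house frame's +x face and the fence section's −x face are both at x = 4750 mm.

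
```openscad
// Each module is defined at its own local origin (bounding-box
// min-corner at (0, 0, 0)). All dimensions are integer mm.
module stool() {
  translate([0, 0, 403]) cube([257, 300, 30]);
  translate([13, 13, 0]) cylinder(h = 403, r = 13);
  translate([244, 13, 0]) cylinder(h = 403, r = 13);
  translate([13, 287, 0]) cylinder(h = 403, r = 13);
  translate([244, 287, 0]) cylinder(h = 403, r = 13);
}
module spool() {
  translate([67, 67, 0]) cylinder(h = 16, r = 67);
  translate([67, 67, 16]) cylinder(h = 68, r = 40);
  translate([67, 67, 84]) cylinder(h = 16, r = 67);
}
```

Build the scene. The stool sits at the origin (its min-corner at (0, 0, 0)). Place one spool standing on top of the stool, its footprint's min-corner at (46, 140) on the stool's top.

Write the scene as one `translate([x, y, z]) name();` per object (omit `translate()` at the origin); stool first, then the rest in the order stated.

stool();
translate([46, 140, 433]) spool();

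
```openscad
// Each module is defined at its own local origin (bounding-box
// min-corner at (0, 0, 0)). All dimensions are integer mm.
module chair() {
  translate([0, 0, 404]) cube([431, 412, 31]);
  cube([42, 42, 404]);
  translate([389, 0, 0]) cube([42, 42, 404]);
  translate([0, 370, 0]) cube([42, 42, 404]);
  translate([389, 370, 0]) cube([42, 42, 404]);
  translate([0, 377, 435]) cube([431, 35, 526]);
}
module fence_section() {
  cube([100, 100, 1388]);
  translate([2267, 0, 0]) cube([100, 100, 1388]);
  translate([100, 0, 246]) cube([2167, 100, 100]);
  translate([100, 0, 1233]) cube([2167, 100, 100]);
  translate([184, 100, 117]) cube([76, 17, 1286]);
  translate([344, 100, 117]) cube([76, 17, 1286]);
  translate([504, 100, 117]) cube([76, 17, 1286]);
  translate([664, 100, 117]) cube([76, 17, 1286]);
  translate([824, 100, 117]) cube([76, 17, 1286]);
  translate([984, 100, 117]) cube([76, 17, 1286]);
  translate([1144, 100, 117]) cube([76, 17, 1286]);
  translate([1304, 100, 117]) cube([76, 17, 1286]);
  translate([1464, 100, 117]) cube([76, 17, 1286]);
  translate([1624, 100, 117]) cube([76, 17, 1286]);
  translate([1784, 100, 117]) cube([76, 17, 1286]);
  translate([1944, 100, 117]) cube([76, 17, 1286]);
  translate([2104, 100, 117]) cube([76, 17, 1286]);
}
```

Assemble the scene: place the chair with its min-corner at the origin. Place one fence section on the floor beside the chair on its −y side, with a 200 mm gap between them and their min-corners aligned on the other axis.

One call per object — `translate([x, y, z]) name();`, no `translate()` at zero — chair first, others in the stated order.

chair();
translate([0, -317, 0]) fence_section();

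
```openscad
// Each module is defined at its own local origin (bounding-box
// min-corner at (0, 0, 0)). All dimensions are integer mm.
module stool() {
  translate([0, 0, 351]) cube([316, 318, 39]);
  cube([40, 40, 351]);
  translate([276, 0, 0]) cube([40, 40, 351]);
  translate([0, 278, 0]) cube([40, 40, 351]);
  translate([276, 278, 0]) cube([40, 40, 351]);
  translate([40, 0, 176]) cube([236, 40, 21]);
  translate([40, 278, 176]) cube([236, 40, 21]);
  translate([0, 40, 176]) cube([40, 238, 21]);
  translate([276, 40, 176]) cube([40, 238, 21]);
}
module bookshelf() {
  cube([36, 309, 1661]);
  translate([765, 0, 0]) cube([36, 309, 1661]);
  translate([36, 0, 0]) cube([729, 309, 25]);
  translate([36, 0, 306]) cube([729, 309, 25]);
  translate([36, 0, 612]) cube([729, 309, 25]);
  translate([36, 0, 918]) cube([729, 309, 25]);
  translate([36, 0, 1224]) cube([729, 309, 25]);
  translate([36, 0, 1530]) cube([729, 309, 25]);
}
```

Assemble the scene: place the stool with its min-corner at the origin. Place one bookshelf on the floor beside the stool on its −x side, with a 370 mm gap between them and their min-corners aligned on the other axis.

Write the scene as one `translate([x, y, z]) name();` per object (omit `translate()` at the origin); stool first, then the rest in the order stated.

stool();
translate([-1171, 0, 0]) bookshelf();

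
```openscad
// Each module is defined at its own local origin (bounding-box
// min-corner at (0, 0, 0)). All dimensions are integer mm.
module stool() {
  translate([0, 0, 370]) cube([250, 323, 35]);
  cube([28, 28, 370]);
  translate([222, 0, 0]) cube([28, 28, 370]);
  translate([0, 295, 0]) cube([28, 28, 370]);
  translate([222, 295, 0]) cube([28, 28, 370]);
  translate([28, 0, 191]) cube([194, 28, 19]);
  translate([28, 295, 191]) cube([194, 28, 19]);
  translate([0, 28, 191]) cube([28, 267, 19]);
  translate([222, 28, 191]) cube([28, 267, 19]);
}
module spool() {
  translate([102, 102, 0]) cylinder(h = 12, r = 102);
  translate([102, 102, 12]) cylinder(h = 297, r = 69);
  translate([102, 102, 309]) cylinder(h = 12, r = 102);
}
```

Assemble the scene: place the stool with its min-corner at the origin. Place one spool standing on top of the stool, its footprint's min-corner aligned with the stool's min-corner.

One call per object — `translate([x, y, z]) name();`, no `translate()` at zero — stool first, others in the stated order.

stool();
translate([0, 0, 405]) spool();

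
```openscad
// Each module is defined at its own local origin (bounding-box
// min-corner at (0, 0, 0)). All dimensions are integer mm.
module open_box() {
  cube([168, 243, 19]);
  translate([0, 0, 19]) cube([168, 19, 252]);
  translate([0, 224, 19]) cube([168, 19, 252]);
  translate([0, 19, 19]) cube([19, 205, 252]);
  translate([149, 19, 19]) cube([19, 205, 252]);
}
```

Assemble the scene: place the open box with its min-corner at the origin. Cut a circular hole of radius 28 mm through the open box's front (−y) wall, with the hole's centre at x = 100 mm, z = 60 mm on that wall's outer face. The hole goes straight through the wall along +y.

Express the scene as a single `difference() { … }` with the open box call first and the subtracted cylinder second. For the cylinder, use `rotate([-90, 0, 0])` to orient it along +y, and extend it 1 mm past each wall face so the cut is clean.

difference() {
  open_box();
  translate([100, -1, 60]) rotate([-90, 0, 0]) cylinder(h = 21, r = 28);
}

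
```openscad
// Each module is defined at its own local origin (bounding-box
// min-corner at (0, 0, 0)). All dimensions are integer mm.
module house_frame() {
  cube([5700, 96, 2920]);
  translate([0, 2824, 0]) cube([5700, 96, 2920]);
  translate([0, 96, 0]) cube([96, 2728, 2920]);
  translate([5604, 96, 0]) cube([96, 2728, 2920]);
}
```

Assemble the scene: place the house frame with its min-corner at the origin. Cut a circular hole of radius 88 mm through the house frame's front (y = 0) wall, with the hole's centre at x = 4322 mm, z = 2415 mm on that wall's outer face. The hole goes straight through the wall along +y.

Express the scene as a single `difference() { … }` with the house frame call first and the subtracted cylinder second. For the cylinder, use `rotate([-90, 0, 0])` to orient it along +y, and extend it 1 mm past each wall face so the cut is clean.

difference() {
  house_frame();
  translate([4322, -1, 2415]) rotate([-90, 0, 0]) cylinder(h = 98, r = 88);
}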